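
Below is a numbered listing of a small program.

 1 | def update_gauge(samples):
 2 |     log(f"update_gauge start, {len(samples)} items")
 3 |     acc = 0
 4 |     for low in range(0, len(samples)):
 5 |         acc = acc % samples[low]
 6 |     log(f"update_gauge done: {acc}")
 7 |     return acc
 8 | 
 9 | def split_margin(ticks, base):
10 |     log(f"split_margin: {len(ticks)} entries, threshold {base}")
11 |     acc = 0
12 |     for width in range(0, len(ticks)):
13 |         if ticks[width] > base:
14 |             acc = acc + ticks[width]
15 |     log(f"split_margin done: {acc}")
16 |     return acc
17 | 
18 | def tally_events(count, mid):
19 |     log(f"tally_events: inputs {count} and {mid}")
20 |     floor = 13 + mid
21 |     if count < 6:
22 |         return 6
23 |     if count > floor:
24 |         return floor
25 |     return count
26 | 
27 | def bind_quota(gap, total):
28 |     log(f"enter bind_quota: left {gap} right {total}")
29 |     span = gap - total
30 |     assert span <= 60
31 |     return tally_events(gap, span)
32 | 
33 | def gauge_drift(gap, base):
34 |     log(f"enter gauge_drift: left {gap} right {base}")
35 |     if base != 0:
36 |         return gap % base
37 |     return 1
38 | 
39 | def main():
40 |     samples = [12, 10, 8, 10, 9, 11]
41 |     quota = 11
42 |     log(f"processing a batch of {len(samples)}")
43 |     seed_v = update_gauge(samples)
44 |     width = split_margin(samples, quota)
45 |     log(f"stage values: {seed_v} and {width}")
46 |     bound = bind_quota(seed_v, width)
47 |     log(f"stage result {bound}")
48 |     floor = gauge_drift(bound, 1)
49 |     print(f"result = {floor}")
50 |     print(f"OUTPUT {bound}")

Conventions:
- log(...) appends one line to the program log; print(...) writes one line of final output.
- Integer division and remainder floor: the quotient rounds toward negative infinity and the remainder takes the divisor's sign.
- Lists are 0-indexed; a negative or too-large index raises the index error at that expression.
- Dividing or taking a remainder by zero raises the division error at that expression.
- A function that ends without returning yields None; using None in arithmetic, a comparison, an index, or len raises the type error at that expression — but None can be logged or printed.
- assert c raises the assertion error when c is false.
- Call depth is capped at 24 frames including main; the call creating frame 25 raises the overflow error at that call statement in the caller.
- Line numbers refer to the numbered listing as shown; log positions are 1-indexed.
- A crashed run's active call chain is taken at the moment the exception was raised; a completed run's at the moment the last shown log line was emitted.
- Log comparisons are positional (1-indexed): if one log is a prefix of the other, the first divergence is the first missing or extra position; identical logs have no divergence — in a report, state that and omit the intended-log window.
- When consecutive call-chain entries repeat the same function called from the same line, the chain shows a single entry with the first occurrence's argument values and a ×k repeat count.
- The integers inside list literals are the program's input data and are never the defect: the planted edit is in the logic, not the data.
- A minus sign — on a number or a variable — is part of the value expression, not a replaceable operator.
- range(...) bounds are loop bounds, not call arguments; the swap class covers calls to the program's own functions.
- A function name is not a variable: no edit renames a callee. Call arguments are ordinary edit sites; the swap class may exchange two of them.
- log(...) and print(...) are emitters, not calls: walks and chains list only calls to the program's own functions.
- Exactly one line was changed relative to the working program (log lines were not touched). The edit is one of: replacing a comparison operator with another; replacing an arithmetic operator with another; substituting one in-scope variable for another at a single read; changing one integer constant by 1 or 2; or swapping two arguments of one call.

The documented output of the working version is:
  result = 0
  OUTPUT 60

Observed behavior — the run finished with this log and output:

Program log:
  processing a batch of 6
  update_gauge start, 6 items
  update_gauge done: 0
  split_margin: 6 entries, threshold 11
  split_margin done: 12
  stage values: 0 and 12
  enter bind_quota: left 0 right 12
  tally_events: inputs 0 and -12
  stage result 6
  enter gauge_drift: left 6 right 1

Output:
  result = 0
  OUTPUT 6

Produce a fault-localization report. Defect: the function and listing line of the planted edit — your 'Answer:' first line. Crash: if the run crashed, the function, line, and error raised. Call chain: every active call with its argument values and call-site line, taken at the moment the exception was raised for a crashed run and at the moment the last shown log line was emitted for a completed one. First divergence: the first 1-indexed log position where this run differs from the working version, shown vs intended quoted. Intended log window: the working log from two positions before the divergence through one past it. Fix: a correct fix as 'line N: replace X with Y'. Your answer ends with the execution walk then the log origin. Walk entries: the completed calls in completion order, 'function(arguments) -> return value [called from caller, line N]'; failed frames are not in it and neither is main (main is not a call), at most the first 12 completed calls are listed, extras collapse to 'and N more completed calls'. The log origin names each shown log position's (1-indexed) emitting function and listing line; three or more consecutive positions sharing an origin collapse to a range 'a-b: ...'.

Answer: the defect is in update_gauge at line 5.
Core observation: Everything matches until log position 3, which reads 'update_gauge done: 0' in place of 'update_gauge done: 60'.
Call chain: main -> gauge_drift(6, 1) (called at line 48).
First divergence: position 3 — the shown line 'update_gauge done: 0' should read 'update_gauge done: 60'.
Intended log window:
  1: processing a batch of 6
  2: update_gauge start, 6 items
  3: update_gauge done: 60
  4: split_margin: 6 entries, threshold 11
Execution walk:
  update_gauge([12, 10, 8, 10, 9, 11]) -> 0  [called from main, line 43]
  split_margin([12, 10, 8, 10, 9, 11], 11) -> 12  [called from main, line 44]
  tally_events(0, -12) -> 6  [called from bind_quota, line 31]
  bind_quota(0, 12) -> 6  [called from main, line 46]
  gauge_drift(6, 1) -> 0  [called from main, line 48]
Log origins:
  1 — main, line 42
  2 — update_gauge, line 2
  3 — update_gauge, line 6
  4 — split_margin, line 10
  5 — split_margin, line 15
  6 — main, line 45
  7 — bind_quota, line 28
  8 — tally_events, line 19
  9 — main, line 47
  10 — gauge_drift, line 34
A correct fix: line 5: replace `%` with `+`.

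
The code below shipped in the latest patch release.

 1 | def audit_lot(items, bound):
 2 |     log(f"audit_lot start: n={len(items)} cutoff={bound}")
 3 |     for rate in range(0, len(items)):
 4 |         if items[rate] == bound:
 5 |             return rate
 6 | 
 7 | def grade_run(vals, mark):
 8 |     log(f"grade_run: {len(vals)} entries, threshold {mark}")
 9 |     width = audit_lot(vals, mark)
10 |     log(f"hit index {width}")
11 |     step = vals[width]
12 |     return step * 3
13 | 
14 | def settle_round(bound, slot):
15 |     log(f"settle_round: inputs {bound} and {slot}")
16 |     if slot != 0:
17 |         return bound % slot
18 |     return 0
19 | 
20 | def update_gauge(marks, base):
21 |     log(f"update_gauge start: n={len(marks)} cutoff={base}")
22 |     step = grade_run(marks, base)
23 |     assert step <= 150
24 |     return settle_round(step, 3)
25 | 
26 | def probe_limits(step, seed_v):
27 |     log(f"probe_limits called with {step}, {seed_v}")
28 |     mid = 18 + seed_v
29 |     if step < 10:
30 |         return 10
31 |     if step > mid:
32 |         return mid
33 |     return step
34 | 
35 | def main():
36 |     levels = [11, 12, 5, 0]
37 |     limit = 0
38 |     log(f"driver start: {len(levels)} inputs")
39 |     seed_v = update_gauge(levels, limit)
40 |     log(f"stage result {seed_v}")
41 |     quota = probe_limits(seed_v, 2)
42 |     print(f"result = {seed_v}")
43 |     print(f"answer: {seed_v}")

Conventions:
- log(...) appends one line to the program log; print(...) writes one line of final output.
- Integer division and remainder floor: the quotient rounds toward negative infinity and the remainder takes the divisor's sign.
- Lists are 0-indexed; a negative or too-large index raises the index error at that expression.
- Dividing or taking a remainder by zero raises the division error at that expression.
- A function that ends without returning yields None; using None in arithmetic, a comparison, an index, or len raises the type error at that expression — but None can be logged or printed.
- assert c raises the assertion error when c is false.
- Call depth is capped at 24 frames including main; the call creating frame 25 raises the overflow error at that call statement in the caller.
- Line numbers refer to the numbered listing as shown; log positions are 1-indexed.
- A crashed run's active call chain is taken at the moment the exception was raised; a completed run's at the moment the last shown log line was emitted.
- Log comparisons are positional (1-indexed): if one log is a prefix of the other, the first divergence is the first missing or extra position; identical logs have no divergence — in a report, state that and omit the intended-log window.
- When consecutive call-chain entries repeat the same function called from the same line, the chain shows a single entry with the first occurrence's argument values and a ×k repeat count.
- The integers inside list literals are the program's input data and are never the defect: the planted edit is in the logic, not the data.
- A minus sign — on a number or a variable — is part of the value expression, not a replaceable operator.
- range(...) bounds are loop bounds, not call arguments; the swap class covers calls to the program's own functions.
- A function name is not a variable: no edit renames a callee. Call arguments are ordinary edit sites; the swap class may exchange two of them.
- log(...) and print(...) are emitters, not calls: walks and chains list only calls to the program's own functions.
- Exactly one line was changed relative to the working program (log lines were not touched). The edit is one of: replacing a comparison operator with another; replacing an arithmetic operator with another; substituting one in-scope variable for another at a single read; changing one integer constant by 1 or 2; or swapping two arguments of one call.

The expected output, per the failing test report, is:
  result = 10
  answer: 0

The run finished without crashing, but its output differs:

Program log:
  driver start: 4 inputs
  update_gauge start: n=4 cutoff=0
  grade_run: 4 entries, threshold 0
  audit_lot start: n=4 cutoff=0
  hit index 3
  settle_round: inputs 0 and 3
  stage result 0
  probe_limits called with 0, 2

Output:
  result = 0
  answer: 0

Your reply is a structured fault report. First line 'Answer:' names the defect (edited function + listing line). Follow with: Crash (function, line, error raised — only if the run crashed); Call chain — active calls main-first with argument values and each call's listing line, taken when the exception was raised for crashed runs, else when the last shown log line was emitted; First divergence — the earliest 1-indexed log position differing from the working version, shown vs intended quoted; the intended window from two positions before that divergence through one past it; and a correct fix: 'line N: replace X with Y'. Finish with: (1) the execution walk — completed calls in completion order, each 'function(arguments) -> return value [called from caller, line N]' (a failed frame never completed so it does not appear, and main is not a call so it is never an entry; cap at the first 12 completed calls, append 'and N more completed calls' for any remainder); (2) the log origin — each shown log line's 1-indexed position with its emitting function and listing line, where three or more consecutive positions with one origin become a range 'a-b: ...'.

Answer: the defect is in main at line 42.
Key fact: The logs agree in full; only the final output differs.
Call chain: main -> probe_limits(0, 2) (called at line 41).
First divergence: none; the two logs match at every position.
Execution walk:
  audit_lot([11, 12, 5, 0], 0) -> 3  [called from grade_run, line 9]
  grade_run([11, 12, 5, 0], 0) -> 0  [called from update_gauge, line 22]
  settle_round(0, 3) -> 0  [called from update_gauge, line 24]
  update_gauge([11, 12, 5, 0], 0) -> 0  [called from main, line 39]
  probe_limits(0, 2) -> 10  [called from main, line 41]
Log origin:
  1 — main, line 38
  2 — update_gauge, line 21
  3 — grade_run, line 8
  4 — audit_lot, line 2
  5 — grade_run, line 10
  6 — settle_round, line 15
  7 — main, line 40
  8 — probe_limits, line 27
A correct fix: line 42: replace `seed_v` with `quota`.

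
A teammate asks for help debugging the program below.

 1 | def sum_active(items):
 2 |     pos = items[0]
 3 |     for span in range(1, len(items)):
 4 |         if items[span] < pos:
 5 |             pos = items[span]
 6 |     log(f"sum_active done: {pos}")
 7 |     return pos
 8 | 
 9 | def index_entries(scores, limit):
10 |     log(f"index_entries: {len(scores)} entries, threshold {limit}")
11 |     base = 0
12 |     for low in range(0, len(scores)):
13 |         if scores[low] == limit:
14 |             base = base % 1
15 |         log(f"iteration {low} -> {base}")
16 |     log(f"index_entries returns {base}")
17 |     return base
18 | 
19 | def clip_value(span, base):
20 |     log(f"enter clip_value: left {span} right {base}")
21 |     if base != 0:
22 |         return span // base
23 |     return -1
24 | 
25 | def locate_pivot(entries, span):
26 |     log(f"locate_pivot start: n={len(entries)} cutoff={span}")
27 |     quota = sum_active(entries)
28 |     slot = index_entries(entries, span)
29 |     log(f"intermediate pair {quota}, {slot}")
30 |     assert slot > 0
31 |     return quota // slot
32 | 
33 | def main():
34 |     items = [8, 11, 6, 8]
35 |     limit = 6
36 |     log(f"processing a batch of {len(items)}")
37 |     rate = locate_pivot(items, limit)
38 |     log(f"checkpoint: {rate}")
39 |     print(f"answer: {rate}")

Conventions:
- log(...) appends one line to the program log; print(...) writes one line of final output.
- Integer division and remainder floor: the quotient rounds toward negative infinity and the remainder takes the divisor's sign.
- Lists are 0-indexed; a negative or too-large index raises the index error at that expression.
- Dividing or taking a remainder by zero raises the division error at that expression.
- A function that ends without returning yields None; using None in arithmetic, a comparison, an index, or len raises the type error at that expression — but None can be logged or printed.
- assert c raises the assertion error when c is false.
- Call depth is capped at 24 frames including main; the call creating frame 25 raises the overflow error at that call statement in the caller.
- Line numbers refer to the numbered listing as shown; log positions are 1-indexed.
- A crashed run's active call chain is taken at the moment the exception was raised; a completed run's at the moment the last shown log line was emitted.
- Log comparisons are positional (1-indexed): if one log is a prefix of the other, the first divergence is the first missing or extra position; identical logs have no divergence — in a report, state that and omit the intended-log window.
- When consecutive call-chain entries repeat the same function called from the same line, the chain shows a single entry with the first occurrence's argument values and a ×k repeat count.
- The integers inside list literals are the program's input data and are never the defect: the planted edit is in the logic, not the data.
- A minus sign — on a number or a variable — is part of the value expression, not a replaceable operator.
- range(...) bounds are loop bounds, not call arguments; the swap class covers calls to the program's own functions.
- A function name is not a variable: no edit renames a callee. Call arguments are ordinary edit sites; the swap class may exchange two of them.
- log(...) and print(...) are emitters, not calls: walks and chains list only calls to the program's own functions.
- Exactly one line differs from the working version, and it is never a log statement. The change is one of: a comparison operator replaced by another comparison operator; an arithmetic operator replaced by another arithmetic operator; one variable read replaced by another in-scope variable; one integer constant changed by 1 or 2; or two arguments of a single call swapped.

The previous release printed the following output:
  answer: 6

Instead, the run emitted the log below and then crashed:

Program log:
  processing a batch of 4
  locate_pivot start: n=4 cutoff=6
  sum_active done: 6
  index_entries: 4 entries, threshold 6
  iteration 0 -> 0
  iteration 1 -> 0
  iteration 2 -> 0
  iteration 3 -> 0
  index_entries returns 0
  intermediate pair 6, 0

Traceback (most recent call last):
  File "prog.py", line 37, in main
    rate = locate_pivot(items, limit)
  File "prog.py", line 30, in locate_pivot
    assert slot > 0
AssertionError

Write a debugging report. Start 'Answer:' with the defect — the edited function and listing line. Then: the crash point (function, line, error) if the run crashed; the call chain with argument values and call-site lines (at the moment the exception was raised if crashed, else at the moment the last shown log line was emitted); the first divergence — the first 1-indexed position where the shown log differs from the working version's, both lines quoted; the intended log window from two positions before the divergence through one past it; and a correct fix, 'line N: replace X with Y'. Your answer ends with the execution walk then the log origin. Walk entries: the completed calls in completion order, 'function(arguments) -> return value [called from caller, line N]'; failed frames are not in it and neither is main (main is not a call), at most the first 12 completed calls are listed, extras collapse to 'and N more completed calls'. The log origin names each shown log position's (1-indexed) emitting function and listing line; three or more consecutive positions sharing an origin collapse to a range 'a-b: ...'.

Answer: the defect is in index_entries at line 14.
Key observation: At log position 7 the runs split — shown 'iteration 2 -> 0', but the working version logs 'iteration 2 -> 1'.
Crash: locate_pivot, line 30, AssertionError.
Call chain: main -> locate_pivot([8, 11, 6, 8], 6) (called at line 37).
First divergence: position 7 — the shown line 'iteration 2 -> 0' should read 'iteration 2 -> 1'.
Intended log window:
  5: iteration 0 -> 0
  6: iteration 1 -> 0
  7: iteration 2 -> 1
  8: iteration 3 -> 1
Execution walk:
  sum_active([8, 11, 6, 8]) -> 6  [called from locate_pivot, line 27]
  index_entries([8, 11, 6, 8], 6) -> 0  [called from locate_pivot, line 28]
Log origins:
  1: from main, line 36
  2: from locate_pivot, line 26
  3: from sum_active, line 6
  4: from index_entries, line 10
  5-8: from index_entries, line 15
  9: from index_entries, line 16
  10: from locate_pivot, line 29
A correct fix: line 14: replace `%` with `+`.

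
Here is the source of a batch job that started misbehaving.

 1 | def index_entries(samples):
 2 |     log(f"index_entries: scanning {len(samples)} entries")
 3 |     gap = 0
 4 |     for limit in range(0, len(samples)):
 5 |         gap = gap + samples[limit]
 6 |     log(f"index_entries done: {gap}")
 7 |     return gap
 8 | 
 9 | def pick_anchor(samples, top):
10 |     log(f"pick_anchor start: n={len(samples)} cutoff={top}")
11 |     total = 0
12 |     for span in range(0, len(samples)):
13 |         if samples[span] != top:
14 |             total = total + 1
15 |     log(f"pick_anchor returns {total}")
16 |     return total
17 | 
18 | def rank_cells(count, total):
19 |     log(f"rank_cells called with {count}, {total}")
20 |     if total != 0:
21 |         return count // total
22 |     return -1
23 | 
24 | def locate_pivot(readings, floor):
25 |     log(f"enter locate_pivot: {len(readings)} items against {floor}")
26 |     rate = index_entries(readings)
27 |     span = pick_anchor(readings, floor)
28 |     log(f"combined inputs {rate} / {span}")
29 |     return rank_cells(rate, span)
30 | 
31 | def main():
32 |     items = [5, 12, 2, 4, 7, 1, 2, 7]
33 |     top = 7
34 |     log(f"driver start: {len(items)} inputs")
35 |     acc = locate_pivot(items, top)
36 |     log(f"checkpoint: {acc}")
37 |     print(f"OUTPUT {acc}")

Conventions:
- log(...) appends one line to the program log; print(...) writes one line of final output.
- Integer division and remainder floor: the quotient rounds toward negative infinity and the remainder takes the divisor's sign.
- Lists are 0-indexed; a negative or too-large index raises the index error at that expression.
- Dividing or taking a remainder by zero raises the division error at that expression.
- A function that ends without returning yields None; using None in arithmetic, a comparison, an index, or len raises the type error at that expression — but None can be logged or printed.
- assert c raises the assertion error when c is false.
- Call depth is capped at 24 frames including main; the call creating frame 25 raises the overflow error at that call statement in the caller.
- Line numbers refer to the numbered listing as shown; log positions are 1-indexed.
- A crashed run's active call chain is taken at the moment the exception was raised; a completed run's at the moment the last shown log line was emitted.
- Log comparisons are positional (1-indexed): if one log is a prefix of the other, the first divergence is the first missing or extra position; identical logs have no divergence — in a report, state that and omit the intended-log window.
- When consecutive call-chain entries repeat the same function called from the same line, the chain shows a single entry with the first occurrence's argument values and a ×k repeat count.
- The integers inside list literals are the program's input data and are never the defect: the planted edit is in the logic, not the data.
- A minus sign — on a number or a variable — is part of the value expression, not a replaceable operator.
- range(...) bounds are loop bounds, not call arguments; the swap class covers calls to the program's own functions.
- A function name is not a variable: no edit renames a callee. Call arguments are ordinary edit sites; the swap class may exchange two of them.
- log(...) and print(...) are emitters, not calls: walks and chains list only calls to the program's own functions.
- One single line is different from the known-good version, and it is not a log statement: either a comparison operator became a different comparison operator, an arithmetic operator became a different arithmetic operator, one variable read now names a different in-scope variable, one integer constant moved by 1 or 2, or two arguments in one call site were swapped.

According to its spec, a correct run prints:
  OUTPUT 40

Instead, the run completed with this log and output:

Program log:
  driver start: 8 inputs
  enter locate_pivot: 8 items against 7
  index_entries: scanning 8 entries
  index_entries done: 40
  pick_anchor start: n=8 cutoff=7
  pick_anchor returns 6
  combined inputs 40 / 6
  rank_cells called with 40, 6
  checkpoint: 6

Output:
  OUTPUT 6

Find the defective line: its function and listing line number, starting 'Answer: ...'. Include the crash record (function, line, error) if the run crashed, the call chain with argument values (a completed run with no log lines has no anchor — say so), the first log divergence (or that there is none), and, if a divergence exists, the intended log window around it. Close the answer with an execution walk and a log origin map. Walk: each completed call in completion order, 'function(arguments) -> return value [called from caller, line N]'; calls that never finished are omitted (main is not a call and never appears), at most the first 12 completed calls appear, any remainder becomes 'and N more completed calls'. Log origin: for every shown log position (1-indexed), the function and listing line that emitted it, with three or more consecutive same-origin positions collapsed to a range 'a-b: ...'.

Answer: the defect is in pick_anchor at line 13.
Key fact: Everything matches until log position 6, which reads 'pick_anchor returns 6' in place of 'pick_anchor returns 1'.
Call chain: main.
First divergence: position 6 — the shown line 'pick_anchor returns 6' should read 'pick_anchor returns 1'.
Intended log window:
  4: index_entries done: 40
  5: pick_anchor start: n=8 cutoff=7
  6: pick_anchor returns 1
  7: combined inputs 40 / 1
Execution walk:
  index_entries([5, 12, 2, 4, 7, 1, 2, 7]) -> 40  [called from locate_pivot, line 26]
  pick_anchor([5, 12, 2, 4, 7, 1, 2, 7], 7) -> 6  [called from locate_pivot, line 27]
  rank_cells(40, 6) -> 6  [called from locate_pivot, line 29]
  locate_pivot([5, 12, 2, 4, 7, 1, 2, 7], 7) -> 6  [called from main, line 35]
Log origin:
  1: logged in main at line 34
  2: logged in locate_pivot at line 25
  3: logged in index_entries at line 2
  4: logged in index_entries at line 6
  5: logged in pick_anchor at line 10
  6: logged in pick_anchor at line 15
  7: logged in locate_pivot at line 28
  8: logged in rank_cells at line 19
  9: logged in main at line 36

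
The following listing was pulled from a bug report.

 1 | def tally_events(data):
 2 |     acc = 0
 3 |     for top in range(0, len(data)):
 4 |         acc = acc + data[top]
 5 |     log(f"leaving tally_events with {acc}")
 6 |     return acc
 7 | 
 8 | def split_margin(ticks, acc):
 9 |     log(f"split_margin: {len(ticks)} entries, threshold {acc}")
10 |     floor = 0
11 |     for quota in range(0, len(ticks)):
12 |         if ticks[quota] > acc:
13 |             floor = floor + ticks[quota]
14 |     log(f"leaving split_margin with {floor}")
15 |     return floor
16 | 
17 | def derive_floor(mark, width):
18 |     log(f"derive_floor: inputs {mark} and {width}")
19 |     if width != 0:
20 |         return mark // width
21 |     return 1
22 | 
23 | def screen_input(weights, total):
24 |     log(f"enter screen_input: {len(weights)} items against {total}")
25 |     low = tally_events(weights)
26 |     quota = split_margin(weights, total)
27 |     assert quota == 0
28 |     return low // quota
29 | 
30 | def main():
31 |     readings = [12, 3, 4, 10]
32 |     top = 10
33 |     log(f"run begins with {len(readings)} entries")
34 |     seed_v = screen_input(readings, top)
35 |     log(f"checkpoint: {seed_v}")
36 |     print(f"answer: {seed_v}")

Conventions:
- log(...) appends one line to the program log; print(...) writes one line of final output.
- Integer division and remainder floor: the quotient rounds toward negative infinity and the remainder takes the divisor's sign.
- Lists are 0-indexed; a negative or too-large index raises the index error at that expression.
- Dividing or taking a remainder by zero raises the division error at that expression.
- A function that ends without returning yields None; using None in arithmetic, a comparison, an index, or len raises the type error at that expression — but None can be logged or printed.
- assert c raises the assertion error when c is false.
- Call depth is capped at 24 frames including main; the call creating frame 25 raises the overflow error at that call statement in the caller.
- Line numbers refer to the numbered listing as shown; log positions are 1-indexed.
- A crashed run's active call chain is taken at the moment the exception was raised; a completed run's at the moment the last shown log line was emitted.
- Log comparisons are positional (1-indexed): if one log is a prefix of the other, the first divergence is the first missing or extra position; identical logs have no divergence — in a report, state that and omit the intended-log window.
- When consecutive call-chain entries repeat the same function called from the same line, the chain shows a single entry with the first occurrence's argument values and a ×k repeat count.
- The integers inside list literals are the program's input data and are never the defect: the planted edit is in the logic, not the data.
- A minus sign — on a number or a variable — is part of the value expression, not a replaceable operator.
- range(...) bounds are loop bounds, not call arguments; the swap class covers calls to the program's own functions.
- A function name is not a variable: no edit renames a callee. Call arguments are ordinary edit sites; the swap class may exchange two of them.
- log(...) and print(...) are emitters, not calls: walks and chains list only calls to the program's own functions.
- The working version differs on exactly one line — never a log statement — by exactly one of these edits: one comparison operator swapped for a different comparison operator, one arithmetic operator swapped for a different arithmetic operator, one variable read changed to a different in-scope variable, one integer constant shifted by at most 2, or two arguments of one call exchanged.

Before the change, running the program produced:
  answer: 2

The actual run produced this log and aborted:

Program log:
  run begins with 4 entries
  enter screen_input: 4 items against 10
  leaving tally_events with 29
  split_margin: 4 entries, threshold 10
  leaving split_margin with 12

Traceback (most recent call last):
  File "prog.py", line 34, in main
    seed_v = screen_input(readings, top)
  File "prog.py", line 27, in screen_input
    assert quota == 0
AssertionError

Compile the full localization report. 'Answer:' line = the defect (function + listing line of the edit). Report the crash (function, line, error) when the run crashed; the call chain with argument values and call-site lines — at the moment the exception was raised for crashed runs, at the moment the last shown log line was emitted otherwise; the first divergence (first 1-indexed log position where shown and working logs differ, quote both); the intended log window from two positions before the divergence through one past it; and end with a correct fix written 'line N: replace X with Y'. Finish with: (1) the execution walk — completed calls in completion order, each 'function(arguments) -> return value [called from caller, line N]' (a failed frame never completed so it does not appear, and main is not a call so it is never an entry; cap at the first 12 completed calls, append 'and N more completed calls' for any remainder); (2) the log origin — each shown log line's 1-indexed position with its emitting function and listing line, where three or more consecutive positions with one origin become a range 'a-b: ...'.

Answer: the defect is in screen_input at line 27.
The tell: After 5 matching log lines the faulty run goes silent, while the working version continues with 'checkpoint: 2'.
Crash: screen_input, line 27, AssertionError.
Call chain: main -> screen_input([12, 3, 4, 10], 10) (called at line 34).
First divergence: position 6 (shown log ended at 5 lines; the working version continues: 'checkpoint: 2').
Intended log window:
  4: split_margin: 4 entries, threshold 10
  5: leaving split_margin with 12
  6: checkpoint: 2
Execution walk:
  tally_events([12, 3, 4, 10]) -> 29  [called from screen_input, line 25]
  split_margin([12, 3, 4, 10], 10) -> 12  [called from screen_input, line 26]
Log origins:
  1: from main, line 33
  2: from screen_input, line 24
  3: from tally_events, line 5
  4: from split_margin, line 9
  5: from split_margin, line 14
A correct fix: line 27: replace `==` with `>`.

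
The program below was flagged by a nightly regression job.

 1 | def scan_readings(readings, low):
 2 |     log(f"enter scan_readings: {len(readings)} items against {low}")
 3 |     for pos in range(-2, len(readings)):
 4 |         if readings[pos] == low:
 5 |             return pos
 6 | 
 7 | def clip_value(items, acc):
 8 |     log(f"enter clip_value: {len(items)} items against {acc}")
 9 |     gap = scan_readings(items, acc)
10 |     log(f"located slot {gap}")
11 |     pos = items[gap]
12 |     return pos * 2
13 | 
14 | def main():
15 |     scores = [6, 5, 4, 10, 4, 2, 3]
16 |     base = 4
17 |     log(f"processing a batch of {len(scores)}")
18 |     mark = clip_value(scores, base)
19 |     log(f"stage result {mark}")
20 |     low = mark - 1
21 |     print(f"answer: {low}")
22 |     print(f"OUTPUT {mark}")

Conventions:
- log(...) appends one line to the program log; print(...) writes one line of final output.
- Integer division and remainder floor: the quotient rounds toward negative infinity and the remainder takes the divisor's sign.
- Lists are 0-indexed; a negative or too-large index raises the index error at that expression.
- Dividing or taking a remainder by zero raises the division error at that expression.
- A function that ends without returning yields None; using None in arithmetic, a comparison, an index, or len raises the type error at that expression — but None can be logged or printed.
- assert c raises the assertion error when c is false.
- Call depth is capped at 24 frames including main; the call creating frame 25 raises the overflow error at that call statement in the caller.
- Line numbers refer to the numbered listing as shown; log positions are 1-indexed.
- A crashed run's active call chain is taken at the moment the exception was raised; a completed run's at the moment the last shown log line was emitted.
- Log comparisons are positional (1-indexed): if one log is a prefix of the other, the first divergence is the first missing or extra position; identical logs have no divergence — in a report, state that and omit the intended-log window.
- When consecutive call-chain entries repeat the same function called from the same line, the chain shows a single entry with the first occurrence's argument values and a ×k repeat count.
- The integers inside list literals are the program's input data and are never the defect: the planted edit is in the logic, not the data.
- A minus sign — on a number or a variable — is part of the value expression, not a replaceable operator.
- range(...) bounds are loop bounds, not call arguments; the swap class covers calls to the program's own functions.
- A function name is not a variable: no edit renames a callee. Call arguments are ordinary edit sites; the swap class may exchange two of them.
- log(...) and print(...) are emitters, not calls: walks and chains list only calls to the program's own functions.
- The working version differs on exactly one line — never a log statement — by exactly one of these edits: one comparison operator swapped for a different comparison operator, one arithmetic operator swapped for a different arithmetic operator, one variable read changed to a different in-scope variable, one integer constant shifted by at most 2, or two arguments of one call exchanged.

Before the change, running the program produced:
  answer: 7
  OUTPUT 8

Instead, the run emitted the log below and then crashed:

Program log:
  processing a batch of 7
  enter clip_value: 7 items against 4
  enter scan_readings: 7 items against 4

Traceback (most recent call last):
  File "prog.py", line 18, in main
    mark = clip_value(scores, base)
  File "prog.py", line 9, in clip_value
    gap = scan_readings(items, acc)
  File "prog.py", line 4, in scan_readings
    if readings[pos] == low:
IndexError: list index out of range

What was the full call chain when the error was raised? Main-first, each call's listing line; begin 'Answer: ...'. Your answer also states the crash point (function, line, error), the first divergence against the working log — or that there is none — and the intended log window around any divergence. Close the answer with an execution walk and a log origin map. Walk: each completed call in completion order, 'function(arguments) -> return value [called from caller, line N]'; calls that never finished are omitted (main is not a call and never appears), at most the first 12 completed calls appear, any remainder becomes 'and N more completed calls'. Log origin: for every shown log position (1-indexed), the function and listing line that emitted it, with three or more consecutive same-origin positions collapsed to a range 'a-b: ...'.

Answer: main -> clip_value (called at line 18) -> scan_readings (called at line 9).
Key fact: Only 3 log lines were emitted before the run died; the intended continuation was 'located slot 2'.
Crash: scan_readings, line 4, IndexError.
First divergence: position 4 — after 3 matching lines the faulty run goes silent; intended next line 'located slot 2'.
Intended log window:
  2: enter clip_value: 7 items against 4
  3: enter scan_readings: 7 items against 4
  4: located slot 2
  5: stage result 8
Execution walk:
  (no call completed)
Log line origins:
  1: logged in main at line 17
  2: logged in clip_value at line 8
  3: logged in scan_readings at line 2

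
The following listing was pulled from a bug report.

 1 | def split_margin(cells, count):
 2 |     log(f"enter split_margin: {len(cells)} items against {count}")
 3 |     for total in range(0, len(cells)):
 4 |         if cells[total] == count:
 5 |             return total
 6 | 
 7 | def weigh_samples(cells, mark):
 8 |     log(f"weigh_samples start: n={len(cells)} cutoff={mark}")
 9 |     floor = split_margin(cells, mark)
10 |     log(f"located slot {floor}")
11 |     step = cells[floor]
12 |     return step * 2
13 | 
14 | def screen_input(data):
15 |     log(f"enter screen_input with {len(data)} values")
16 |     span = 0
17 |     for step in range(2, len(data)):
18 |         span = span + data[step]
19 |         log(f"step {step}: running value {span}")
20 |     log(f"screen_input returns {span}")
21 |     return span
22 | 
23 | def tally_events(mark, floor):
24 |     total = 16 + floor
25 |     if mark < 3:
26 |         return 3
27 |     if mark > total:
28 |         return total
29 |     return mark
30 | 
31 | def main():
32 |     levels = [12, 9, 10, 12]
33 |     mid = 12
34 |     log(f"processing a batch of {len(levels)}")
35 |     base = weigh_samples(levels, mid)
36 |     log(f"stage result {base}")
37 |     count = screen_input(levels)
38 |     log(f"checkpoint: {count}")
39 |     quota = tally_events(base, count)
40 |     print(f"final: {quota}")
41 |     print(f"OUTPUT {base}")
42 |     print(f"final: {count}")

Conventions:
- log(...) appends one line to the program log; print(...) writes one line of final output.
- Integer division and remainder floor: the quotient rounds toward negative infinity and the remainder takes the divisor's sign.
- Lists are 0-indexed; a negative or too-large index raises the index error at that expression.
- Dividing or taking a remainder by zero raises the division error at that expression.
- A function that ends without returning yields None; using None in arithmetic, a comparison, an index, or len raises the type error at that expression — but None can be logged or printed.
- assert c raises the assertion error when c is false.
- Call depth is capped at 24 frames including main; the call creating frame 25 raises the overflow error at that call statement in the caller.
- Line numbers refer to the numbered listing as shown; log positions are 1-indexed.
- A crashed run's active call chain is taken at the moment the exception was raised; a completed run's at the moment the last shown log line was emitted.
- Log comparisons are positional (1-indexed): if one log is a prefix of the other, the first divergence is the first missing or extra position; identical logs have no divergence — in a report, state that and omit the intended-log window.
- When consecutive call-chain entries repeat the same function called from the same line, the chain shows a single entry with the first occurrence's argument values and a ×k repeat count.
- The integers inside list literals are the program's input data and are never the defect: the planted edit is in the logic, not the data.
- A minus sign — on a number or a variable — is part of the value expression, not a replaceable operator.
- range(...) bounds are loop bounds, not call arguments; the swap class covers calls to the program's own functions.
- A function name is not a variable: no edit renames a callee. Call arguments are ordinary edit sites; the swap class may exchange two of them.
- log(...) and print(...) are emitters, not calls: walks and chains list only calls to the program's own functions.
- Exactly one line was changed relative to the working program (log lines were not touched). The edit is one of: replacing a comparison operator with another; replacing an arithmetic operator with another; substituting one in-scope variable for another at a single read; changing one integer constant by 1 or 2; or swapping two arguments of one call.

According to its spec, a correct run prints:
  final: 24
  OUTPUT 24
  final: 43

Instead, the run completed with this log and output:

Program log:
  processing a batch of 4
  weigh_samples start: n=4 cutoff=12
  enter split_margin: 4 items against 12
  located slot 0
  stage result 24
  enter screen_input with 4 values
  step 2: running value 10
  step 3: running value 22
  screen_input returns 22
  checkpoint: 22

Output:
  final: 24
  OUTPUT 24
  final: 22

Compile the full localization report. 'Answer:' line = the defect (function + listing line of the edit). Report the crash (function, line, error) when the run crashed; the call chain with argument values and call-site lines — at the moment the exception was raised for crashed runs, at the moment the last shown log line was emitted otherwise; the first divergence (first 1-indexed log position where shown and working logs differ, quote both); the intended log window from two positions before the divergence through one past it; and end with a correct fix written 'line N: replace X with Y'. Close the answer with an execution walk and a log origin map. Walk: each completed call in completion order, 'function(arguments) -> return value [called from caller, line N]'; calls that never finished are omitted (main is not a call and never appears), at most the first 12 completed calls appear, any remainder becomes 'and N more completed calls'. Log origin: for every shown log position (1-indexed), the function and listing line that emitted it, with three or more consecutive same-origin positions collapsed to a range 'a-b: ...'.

Answer: the defect is in screen_input at line 17.
Key fact: The log first diverges at position 7: the faulty run prints 'step 2: running value 10' where the working version prints 'step 0: running value 12'.
Call chain: main.
First divergence: at position 7 the run shows 'step 2: running value 10' where the working version logs 'step 0: running value 12'.
Intended log window:
  5: stage result 24
  6: enter screen_input with 4 values
  7: step 0: running value 12
  8: step 1: running value 21
Execution walk:
  split_margin([12, 9, 10, 12], 12) -> 0  [called from weigh_samples, line 9]
  weigh_samples([12, 9, 10, 12], 12) -> 24  [called from main, line 35]
  screen_input([12, 9, 10, 12]) -> 22  [called from main, line 37]
  tally_events(24, 22) -> 24  [called from main, line 39]
Log origin:
  1: from main, line 34
  2: from weigh_samples, line 8
  3: from split_margin, line 2
  4: from weigh_samples, line 10
  5: from main, line 36
  6: from screen_input, line 15
  7: from screen_input, line 19
  8: from screen_input, line 19
  9: from screen_input, line 20
  10: from main, line 38
A correct fix: line 17: replace `2` with `0`.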